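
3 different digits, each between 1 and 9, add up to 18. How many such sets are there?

7

3 distinct digits from 1–9 sum between 6 and 24.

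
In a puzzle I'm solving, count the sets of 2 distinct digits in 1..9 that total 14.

2 distinct digits from 1–9 sum between 3 and 17.
Enumerating: {5,9}, {6,8}.

2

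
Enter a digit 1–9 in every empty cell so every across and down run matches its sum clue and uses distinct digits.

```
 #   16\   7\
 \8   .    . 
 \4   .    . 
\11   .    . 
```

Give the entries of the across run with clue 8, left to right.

6, 2

4 in 2 cells must be {1,3}; 7 in 3 cells must be {1,2,4}.
The 4 across and the 7 down share only 1, so R2C2 = 1.
Given what's placed, R1C2 must be 2 to fit the 8 across and 7 down.
R2C1 = 4 − 1 = 3 completes the 4 across.
R3C2 = 7 − 3 = 4 completes the 7 down.
R1C1 = 8 − 2 = 6 completes the 8 across.
R3C1 = 11 − 4 = 7 completes the 11 across.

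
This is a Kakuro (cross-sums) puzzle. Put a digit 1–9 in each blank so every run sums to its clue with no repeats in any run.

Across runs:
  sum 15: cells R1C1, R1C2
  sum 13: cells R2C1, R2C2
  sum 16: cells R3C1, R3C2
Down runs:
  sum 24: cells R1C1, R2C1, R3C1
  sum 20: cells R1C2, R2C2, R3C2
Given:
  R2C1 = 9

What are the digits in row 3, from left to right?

16 in 2 cells must be {7,9}; 24 in 3 cells must be {7,8,9}.
R2C2 = 13 − 9 = 4 completes the 13 across.
Given what's placed, R3C1 must be 7 to fit the 16 across and 24 down.
R3C2 = 16 − 7 = 9 completes the 16 across.
R1C1 = 24 − 16 = 8 completes the 24 down.
R1C2 = 15 − 8 = 7 completes the 15 across.

7, 9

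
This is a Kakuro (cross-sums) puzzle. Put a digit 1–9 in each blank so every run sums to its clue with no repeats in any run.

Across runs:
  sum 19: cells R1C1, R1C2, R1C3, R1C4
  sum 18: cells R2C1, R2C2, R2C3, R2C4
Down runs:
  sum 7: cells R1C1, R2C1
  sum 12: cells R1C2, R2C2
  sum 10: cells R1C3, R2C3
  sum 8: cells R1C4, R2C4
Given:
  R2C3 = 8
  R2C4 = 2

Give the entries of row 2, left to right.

R1C3 = 10 − 8 = 2 completes the 10 down.
R1C4 = 8 − 2 = 6 completes the 8 down.
Nothing is forced directly, so branch on R1C1, whose candidates are 3 or 4. If R1C1 = 3: that forces R1C2 = 8, after which R2C1 would have to be in {1,3,5,7} for the 18 across but in {4} for the 7 down — contradiction. So R1C1 = 4.
R1C2 = 19 − 12 = 7 completes the 19 across.
R2C1 = 7 − 4 = 3 completes the 7 down.
R2C2 = 18 − 13 = 5 completes the 18 across.

3 5 8 2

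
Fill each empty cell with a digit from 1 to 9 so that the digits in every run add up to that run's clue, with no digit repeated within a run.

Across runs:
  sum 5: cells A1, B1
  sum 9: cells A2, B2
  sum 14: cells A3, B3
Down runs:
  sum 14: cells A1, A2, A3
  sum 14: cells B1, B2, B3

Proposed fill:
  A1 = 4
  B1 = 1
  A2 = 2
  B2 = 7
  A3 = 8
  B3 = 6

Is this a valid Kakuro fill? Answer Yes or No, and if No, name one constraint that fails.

Yes

Across: 4+1=5; 2+7=9; 8+6=14. Down: 4+2+8=14; 1+7+6=14. No digit repeats within any run.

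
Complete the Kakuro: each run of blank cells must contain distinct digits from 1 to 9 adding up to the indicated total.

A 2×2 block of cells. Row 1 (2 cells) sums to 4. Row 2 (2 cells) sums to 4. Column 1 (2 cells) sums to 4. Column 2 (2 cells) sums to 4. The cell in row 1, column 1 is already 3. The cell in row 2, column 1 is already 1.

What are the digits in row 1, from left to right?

3, 1

4 in 2 cells must be {1,3}.
(1,2) = 4 − 3 = 1 completes the 4 across.
(2,2) = 4 − 1 = 3 completes the 4 across.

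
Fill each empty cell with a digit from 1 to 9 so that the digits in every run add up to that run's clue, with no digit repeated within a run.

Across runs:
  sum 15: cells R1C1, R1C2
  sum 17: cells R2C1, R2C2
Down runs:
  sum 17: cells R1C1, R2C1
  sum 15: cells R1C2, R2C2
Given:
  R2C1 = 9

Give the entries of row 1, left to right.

17 in 2 cells must be {8,9}.
R1C1 = 17 − 9 = 8 completes the 17 down.
R1C2 = 15 − 8 = 7 completes the 15 across.
R2C2 = 17 − 9 = 8 completes the 17 across.

8 7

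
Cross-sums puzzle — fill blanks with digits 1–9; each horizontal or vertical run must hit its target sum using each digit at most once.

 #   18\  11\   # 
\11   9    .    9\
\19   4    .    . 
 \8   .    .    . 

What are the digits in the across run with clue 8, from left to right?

5 1 2

R1C2 = 11 − 9 = 2 completes the 11 across.
R3C1 = 18 − 13 = 5 completes the 18 down.
Given what's placed, R3C2 must be 1 to fit the 8 across and 11 down.
R3C3 = 8 − 6 = 2 completes the 8 across.
R2C2 = 11 − 3 = 8 completes the 11 down.
R2C3 = 19 − 12 = 7 completes the 19 across.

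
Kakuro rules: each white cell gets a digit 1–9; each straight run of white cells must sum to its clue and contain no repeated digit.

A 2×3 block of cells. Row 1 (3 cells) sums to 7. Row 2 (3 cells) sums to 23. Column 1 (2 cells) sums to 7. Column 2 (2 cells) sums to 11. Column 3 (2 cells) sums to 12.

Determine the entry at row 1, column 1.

1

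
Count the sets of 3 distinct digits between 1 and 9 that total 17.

7

3 distinct digits from 1–9 sum between 6 and 24.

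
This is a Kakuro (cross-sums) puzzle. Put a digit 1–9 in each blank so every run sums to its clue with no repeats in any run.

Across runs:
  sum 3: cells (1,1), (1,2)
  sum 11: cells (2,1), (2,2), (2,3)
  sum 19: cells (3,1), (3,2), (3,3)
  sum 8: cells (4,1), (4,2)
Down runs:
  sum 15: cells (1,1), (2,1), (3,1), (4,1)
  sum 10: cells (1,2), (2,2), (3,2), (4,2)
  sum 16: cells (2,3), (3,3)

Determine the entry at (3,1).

6

3 in 2 cells must be {1,2}; 10 in 4 cells must be {1,2,3,4}; 16 in 2 cells must be {7,9}.
Only 7 fits (2,3) under both its across sum 11 and down sum 16.
(3,3) = 16 − 7 = 9 completes the 16 down.
Nothing is forced directly, so branch on (1,1), whose candidates are 1 or 2. If (1,1) = 2: that forces (1,2) = 1, (2,2) = 3, (4,2) = 2, (2,1) = 1, (3,2) = 4, after which (4,1) would have to be in {6} for the 8 across but in {3,4,5,7,8,9} for the 15 down — contradiction. So (1,1) = 1.
(1,2) = 3 − 1 = 2 completes the 3 across.
(2,1) = 3: the only remaining digit allowed by both the 11 across and the 15 down.
(2,2) = 11 − 10 = 1 completes the 11 across.
Given what's placed, (4,2) must be 3 to fit the 8 across and 10 down.
(3,2) = 10 − 6 = 4 completes the 10 down.
(4,1) = 8 − 3 = 5 completes the 8 across.
(3,1) = 19 − 13 = 6 completes the 19 across.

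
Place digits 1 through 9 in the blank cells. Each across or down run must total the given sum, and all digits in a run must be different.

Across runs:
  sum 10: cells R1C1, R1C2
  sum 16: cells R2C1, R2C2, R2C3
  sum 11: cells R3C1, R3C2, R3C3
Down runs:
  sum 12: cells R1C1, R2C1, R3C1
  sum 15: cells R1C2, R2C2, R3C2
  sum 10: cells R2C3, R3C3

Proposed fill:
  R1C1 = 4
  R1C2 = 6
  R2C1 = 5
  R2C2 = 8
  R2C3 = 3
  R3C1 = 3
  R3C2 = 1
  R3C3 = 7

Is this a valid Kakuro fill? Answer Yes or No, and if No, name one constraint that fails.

Yes

Across: 4+6=10; 5+8+3=16; 3+1+7=11. Down: 4+5+3=12; 6+8+1=15; 3+7=10. No digit repeats within any run.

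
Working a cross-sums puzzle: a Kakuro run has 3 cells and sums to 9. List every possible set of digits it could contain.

{1,2,6}; {1,3,5}; {2,3,4}

3 distinct digits from 1–9 sum between 6 and 24.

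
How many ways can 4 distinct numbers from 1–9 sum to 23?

9

4 distinct digits from 1–9 sum between 10 and 30.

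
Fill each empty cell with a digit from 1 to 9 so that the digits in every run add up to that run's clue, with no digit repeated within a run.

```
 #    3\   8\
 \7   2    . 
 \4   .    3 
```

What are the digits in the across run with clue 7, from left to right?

4 in 2 cells must be {1,3}; 3 in 2 cells must be {1,2}.
R1C2 = 7 − 2 = 5 completes the 7 across.
R2C1 = 4 − 3 = 1 completes the 4 across.

2 5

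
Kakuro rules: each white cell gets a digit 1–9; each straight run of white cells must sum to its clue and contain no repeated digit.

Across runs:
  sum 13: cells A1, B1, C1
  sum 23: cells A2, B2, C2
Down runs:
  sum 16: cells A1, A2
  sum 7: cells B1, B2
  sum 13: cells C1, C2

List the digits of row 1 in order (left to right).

7 1 5

23 in 3 cells must be {6,8,9}; 16 in 2 cells must be {7,9}.
The 23 across and the 16 down share only 9, so A2 = 9.
Given what's placed, B2 must be 6 to fit the 23 across and 7 down.
C2 = 23 − 15 = 8 completes the 23 across.
A1 = 16 − 9 = 7 completes the 16 down.
B1 = 7 − 6 = 1 completes the 7 down.
C1 = 13 − 8 = 5 completes the 13 across.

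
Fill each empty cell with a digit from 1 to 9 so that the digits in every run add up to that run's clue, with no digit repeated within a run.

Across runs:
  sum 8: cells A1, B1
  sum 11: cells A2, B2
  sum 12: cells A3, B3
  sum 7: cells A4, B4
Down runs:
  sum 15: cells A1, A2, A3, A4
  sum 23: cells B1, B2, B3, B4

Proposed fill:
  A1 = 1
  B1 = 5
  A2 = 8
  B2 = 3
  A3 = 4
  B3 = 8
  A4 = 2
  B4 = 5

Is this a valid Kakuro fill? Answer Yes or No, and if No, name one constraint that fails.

No — the down run B1–B4 sums to 21, not 23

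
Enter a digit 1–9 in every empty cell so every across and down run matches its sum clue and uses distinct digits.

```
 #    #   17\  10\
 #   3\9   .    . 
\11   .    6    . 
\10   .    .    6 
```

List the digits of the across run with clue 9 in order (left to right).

8, 1

3 in 2 cells must be {1,2}.
R3C1 = 1: the only remaining digit allowed by both the 10 across and the 3 down.
R3C2 = 10 − 7 = 3 completes the 10 across.
R1C2 = 17 − 9 = 8 completes the 17 down.
R1C3 = 9 − 8 = 1 completes the 9 across.
R2C1 = 3 − 1 = 2 completes the 3 down.
R2C3 = 11 − 8 = 3 completes the 11 across.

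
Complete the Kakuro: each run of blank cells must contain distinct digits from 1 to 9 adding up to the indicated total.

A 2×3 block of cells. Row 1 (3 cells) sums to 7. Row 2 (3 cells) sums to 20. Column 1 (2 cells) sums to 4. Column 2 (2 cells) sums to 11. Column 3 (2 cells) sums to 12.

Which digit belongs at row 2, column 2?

9

7 in 3 cells must be {1,2,4}; 4 in 2 cells must be {1,3}.
The 7 across and the 4 down share only 1, so (1,1) = 1.
Given what's placed, (1,3) must be 4 to fit the 7 across and 12 down.
(2,1) = 4 − 1 = 3 completes the 4 down.
(2,3) = 12 − 4 = 8 completes the 12 down.
(1,2) = 7 − 5 = 2 completes the 7 across.
(2,2) = 20 − 11 = 9 completes the 20 across.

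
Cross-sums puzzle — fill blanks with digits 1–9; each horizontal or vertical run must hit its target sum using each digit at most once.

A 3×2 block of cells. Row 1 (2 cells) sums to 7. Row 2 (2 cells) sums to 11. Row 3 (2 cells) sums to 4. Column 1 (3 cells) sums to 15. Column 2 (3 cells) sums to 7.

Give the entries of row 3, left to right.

3 1

4 in 2 cells must be {1,3}; 7 in 3 cells must be {1,2,4}.
The 4 across and the 7 down share only 1, so (3,2) = 1.
(3,1) = 4 − 1 = 3 completes the 4 across.
Nothing is forced directly, so branch on (1,1), whose candidates are 4 or 5. If (1,1) = 4: then (1,2) would have to be in {3} for the 7 across but in {2,4} for the 7 down — contradiction. So (1,1) = 5.
(1,2) = 7 − 5 = 2 completes the 7 across.
(2,1) = 15 − 8 = 7 completes the 15 down.
(2,2) = 11 − 7 = 4 completes the 11 across.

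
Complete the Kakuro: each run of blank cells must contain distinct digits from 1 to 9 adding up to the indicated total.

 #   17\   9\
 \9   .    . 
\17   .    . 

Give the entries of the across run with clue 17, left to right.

9, 8

17 in 2 cells must be {8,9}.
The 9 across and the 17 down share only 8, so R1C1 = 8.
R1C2 = 9 − 8 = 1 completes the 9 across.
R2C1 = 17 − 8 = 9 completes the 17 down.
R2C2 = 17 − 9 = 8 completes the 17 across.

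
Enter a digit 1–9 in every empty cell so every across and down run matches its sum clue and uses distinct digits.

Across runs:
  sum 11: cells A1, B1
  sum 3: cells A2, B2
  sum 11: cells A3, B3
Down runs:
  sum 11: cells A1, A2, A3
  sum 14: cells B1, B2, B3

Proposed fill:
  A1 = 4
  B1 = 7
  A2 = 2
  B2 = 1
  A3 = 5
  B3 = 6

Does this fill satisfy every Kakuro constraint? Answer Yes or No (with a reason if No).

Yes

Across: 4+7=11; 2+1=3; 5+6=11. Down: 4+2+5=11; 7+1+6=14. No digit repeats within any run.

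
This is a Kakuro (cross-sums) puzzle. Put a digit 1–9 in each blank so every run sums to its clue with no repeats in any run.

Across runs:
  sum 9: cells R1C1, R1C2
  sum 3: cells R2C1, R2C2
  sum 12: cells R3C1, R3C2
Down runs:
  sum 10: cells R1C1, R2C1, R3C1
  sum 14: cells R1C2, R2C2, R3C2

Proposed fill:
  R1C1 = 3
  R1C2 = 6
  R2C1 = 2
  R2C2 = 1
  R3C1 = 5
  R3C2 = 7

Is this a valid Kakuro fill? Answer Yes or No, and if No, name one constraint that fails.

Across: 3+6=9; 2+1=3; 5+7=12. Down: 3+2+5=10; 6+1+7=14. No digit repeats within any run.

Yes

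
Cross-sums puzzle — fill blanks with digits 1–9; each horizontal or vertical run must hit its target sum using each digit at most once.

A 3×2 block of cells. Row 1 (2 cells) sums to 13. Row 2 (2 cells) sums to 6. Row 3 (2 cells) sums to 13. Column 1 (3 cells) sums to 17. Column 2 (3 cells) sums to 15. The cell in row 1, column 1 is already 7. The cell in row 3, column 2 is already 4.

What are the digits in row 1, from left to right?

(1,2) = 13 − 7 = 6 completes the 13 across.
(2,2) = 15 − 10 = 5 completes the 15 down.
(3,1) = 13 − 4 = 9 completes the 13 across.
(2,1) = 6 − 5 = 1 completes the 6 across.

7 6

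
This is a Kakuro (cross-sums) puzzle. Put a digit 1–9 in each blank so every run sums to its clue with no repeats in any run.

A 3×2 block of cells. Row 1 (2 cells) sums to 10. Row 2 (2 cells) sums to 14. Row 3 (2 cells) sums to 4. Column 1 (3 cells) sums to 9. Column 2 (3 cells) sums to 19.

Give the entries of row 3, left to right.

4 in 2 cells must be {1,3}.
The 4 across and the 19 down share only 3, so (3,2) = 3.
Given what's placed, (2,2) must be 9 to fit the 14 across and 19 down.
(3,1) = 4 − 3 = 1 completes the 4 across.
(1,2) = 19 − 12 = 7 completes the 19 down.
(2,1) = 14 − 9 = 5 completes the 14 across.
(1,1) = 10 − 7 = 3 completes the 10 across.

1, 3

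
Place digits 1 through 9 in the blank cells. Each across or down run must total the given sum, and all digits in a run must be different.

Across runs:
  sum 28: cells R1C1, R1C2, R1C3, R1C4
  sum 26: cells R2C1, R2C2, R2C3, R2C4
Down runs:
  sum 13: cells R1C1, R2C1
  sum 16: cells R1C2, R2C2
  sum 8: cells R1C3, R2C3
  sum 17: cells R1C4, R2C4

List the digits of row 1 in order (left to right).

16 in 2 cells must be {7,9}; 17 in 2 cells must be {8,9}.
Nothing is forced directly, so branch on R1C2, whose candidates are 7 or 9. If R1C2 = 7: then R1C3 would have to be in {4,8,9} for the 28 across but in {1,2,3,5,6,7} for the 8 down — contradiction. So R1C2 = 9.
Given what's placed, R1C4 must be 8 to fit the 28 across and 17 down.
R2C2 = 16 − 9 = 7 completes the 16 down.
R2C4 = 17 − 8 = 9 completes the 17 down.
No cell is forced outright now. R2C3 can only be 2 or 6 (the digits allowed by both its 26 across and its 8 down). If R2C3 = 6: then R1C3 would have to be in {4,5,6,7} for the 28 across but in {2} for the 8 down — contradiction. So R2C3 = 2.
R1C3 = 8 − 2 = 6 completes the 8 down.
R2C1 = 26 − 18 = 8 completes the 26 across.
R1C1 = 28 − 23 = 5 completes the 28 across.

5 9 6 8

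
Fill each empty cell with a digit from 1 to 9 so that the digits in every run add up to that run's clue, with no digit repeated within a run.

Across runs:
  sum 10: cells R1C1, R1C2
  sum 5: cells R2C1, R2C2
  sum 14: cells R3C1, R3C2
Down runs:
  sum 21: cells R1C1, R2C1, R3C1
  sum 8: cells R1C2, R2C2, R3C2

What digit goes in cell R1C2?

The 5 across and the 21 down share only 4, so R2C1 = 4.
R2C2 = 5 − 4 = 1 completes the 5 across.
Given what's placed, R3C2 must be 5 to fit the 14 across and 8 down.
R1C2 = 8 − 6 = 2 completes the 8 down.
R3C1 = 14 − 5 = 9 completes the 14 across.
R1C1 = 10 − 2 = 8 completes the 10 across.

2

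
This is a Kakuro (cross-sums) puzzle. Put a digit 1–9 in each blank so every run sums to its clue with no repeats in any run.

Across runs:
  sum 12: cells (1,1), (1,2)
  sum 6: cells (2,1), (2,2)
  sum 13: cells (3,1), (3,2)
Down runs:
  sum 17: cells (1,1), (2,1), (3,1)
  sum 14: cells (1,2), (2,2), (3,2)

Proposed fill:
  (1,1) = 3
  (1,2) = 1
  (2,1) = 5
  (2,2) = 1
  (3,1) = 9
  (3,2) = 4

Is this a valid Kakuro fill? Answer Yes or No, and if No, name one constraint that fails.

No — the down run (1,2)–(3,2) sums to 6, not 14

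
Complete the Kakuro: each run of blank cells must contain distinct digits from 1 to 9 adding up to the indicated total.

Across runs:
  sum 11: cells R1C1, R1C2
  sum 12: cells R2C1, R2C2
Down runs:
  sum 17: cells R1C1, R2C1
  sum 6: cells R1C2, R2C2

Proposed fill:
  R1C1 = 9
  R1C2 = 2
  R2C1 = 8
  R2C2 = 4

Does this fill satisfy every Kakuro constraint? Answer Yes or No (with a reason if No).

Yes

Across: 9+2=11; 8+4=12. Down: 9+8=17; 2+4=6. No digit repeats within any run.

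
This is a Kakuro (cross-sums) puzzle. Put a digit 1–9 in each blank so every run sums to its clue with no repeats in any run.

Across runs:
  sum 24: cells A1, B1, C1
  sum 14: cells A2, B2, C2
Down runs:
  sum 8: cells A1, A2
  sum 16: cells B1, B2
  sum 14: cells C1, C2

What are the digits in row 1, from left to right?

7 9 8

24 in 3 cells must be {7,8,9}; 16 in 2 cells must be {7,9}.
The 24 across and the 8 down share only 7, so A1 = 7.
Given what's placed, B1 must be 9 to fit the 24 across and 16 down.
C1 = 24 − 16 = 8 completes the 24 across.
A2 = 8 − 7 = 1 completes the 8 down.
B2 = 16 − 9 = 7 completes the 16 down.
C2 = 14 − 8 = 6 completes the 14 across.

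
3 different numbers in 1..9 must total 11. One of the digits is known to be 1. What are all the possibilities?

{1,2,8}; {1,3,7}; {1,4,6}

3 distinct digits from 1–9 sum between 6 and 24.
Keeping only sets containing 1.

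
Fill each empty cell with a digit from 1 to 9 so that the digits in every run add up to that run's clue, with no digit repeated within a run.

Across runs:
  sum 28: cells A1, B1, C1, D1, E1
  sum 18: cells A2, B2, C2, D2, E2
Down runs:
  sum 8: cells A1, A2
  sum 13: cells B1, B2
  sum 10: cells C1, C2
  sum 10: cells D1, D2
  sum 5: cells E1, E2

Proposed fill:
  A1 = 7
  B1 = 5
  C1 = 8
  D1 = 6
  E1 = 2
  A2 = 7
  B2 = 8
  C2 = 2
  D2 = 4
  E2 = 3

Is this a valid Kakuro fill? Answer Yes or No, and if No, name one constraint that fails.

No — the across run A2–E2 sums to 24, not 18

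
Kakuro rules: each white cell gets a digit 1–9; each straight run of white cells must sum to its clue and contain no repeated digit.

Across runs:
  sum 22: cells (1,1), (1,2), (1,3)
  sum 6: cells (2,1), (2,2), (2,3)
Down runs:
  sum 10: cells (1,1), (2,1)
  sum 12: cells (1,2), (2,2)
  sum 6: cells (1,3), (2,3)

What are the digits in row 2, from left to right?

2 3 1

6 in 3 cells must be {1,2,3}.
The 22 across and the 6 down share only 5, so (1,3) = 5.
The 6 across and the 12 down share only 3, so (2,2) = 3.
(2,3) = 6 − 5 = 1 completes the 6 down.
(1,2) = 12 − 3 = 9 completes the 12 down.
(2,1) = 6 − 4 = 2 completes the 6 across.
(1,1) = 22 − 14 = 8 completes the 22 across.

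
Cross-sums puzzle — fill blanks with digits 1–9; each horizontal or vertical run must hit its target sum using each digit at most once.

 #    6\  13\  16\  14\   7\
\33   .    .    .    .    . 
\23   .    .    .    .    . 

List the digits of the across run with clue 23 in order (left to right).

1, 4, 9, 6, 3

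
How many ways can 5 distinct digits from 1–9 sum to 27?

11

5 distinct digits from 1–9 sum between 15 and 35.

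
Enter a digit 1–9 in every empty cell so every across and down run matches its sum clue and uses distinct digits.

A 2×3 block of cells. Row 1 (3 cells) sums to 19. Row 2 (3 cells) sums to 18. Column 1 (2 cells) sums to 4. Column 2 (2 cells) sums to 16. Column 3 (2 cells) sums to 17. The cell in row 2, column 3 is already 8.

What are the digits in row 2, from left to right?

4 in 2 cells must be {1,3}; 16 in 2 cells must be {7,9}; 17 in 2 cells must be {8,9}.
(1,1) = 3: only digit in both the 19-across and 4-down candidate sets.
(1,3) = 17 − 8 = 9 completes the 17 down.
(2,1) = 4 − 3 = 1 completes the 4 down.
(2,2) = 18 − 9 = 9 completes the 18 across.
(1,2) = 19 − 12 = 7 completes the 19 across.

1 9 8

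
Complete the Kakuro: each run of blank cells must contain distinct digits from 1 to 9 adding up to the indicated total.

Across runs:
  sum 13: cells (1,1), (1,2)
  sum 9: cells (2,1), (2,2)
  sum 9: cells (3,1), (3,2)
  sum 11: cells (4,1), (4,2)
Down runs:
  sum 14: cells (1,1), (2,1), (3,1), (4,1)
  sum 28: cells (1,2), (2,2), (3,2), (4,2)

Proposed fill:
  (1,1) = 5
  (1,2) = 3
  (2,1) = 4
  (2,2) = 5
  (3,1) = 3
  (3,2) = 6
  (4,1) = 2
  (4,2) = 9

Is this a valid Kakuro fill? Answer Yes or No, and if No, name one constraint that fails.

No — the across run (1,1)–(1,2) sums to 8, not 13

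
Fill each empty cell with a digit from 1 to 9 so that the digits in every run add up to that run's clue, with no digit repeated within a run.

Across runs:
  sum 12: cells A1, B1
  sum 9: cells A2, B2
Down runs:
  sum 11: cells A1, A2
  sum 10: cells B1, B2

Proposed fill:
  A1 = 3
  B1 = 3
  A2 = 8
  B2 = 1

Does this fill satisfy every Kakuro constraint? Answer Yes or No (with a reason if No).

No — the down run B1–B2 sums to 4, not 10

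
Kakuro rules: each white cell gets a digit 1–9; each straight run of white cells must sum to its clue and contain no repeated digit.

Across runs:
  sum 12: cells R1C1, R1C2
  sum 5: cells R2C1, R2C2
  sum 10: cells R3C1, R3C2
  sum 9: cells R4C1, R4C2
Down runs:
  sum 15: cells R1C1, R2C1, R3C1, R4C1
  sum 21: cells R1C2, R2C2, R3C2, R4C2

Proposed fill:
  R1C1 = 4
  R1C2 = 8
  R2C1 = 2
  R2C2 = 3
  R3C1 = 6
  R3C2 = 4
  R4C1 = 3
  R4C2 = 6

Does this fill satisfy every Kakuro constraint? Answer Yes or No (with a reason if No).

Across: 4+8=12; 2+3=5; 6+4=10; 3+6=9. Down: 4+2+6+3=15; 8+3+4+6=21. No digit repeats within any run.

Yes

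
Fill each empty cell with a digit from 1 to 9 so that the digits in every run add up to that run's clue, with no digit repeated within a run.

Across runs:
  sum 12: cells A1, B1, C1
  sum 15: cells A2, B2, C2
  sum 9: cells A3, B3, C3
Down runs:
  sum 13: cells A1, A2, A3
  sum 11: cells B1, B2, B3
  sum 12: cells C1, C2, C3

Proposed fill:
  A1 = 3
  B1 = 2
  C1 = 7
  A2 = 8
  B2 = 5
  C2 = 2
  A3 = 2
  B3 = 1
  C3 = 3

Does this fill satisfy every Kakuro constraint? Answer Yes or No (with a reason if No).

No — the down run B1–B3 sums to 8, not 11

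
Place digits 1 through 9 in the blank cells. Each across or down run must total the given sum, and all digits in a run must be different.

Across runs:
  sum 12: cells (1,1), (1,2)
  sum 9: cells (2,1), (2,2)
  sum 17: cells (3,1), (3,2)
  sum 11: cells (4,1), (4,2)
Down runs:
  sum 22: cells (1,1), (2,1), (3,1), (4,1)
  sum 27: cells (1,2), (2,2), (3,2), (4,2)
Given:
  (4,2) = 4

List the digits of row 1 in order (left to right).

4, 8

17 in 2 cells must be {8,9}.
(4,1) = 11 − 4 = 7 completes the 11 across.
No cell is forced outright now. (1,2) can only be 8 or 9 (the digits allowed by both its 12 across and its 27 down). If (1,2) = 9: that forces (1,1) = 3, (3,1) = 8, after which (3,2) would have to be in {9} for the 17 across but in {6,8} for the 27 down — contradiction. So (1,2) = 8.
(1,1) = 12 − 8 = 4 completes the 12 across.
(2,2) = 6: the only remaining digit allowed by both the 9 across and the 27 down.
(3,2) = 27 − 18 = 9 completes the 27 down.
(2,1) = 9 − 6 = 3 completes the 9 across.
(3,1) = 17 − 9 = 8 completes the 17 across.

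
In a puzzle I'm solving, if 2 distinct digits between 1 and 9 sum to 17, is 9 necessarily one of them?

Yes

The only way to make 17 from 2 distinct digits is {8,9}, which contains 9.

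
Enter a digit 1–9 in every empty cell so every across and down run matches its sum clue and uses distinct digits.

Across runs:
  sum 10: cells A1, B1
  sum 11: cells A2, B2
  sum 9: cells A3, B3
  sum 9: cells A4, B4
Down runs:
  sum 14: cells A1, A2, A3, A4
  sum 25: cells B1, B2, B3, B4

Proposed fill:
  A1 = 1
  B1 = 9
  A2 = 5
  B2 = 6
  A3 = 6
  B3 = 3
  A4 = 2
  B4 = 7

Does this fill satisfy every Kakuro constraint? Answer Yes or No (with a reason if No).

Yes

Across: 1+9=10; 5+6=11; 6+3=9; 2+7=9. Down: 1+5+6+2=14; 9+6+3+7=25. No digit repeats within any run.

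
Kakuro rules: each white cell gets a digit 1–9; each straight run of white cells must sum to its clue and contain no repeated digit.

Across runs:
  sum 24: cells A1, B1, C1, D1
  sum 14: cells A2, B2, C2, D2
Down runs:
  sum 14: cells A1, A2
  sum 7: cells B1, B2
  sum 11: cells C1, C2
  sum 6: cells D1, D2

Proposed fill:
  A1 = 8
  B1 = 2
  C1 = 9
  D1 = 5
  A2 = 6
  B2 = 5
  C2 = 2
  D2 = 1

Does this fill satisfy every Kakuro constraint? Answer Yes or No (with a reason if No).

Yes

Across: 8+2+9+5=24; 6+5+2+1=14. Down: 8+6=14; 2+5=7; 9+2=11; 5+1=6. No digit repeats within any run.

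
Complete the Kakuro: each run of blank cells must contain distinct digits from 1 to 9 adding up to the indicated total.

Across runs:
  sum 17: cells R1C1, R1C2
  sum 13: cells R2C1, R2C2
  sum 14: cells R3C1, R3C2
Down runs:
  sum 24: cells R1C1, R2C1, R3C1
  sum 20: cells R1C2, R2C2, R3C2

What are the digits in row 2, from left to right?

7 6

17 in 2 cells must be {8,9}; 24 in 3 cells must be {7,8,9}.
Nothing is forced directly, so branch on R1C1, whose candidates are 8 or 9. If R1C1 = 9: that forces R1C2 = 8, R3C1 = 8, after which R3C2 would have to be in {6} for the 14 across but in {3,5,7,9} for the 20 down — contradiction. So R1C1 = 8.
R1C2 = 17 − 8 = 9 completes the 17 across.
Given what's placed, R3C1 must be 9 to fit the 14 across and 24 down.
R3C2 = 14 − 9 = 5 completes the 14 across.
R2C1 = 24 − 17 = 7 completes the 24 down.
R2C2 = 13 − 7 = 6 completes the 13 across.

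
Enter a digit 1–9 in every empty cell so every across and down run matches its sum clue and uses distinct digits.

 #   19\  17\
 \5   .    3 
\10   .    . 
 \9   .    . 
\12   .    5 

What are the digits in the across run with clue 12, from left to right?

7, 5

R1C1 = 5 − 3 = 2 completes the 5 across.
R4C1 = 12 − 5 = 7 completes the 12 across.
Nothing is forced directly, so branch on R3C1, whose candidates are 1 or 4 or 6. If R3C1 = 4: that forces R2C1 = 6, after which R2C2 would have to be in {4} for the 10 across but in {1,2,7,8} for the 17 down — contradiction. If R3C1 = 6: that forces R2C1 = 4, after which R2C2 would have to be in {6} for the 10 across but in {1,2,7,8} for the 17 down — contradiction. So R3C1 = 1.
R2C1 = 19 − 10 = 9 completes the 19 down.
R2C2 = 10 − 9 = 1 completes the 10 across.
R3C2 = 9 − 1 = 8 completes the 9 across.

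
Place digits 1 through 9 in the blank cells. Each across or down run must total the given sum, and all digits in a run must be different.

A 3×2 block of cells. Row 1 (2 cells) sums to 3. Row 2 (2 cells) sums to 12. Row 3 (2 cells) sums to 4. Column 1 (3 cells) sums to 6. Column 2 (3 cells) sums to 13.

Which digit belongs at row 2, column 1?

3

3 in 2 cells must be {1,2}; 4 in 2 cells must be {1,3}; 6 in 3 cells must be {1,2,3}.
The 12 across and the 6 down share only 3, so (2,1) = 3.
(2,2) = 12 − 3 = 9 completes the 12 across.
Given what's placed, (3,1) must be 1 to fit the 4 across and 6 down.
(3,2) = 4 − 1 = 3 completes the 4 across.
(1,1) = 6 − 4 = 2 completes the 6 down.
(1,2) = 3 − 2 = 1 completes the 3 across.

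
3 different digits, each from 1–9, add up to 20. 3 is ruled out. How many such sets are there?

3

3 distinct digits from 1–9 sum between 6 and 24.
Dropping sets that contain 3.
Enumerating: {4,7,9}, {5,6,9}, {5,7,8}.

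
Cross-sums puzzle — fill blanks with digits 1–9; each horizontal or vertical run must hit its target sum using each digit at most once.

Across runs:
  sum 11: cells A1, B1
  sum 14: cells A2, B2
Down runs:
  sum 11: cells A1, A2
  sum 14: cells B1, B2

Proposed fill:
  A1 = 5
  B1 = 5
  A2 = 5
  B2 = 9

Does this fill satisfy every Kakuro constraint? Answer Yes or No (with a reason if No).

No — the down run A1–A2 sums to 10, not 11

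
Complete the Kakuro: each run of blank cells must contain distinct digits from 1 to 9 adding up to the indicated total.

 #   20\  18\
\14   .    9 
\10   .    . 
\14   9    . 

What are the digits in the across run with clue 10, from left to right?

6 4

R1C1 = 14 − 9 = 5 completes the 14 across.
R2C1 = 20 − 14 = 6 completes the 20 down.
R2C2 = 10 − 6 = 4 completes the 10 across.
R3C2 = 14 − 9 = 5 completes the 14 across.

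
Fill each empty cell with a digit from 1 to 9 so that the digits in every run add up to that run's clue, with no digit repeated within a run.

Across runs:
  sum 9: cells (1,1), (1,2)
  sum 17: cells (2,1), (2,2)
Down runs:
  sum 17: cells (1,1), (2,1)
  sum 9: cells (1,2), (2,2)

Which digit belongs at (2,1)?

17 in 2 cells must be {8,9}.
The 9 across and the 17 down share only 8, so (1,1) = 8.
(1,2) = 9 − 8 = 1 completes the 9 across.
(2,1) = 17 − 8 = 9 completes the 17 down.
(2,2) = 17 − 9 = 8 completes the 17 across.

9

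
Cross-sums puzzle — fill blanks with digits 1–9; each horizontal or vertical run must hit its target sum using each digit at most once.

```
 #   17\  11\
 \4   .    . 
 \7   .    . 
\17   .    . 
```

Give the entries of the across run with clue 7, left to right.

4 in 2 cells must be {1,3}; 17 in 2 cells must be {8,9}.
The 17 across and the 11 down share only 8, so R3C2 = 8.
Given what's placed, R1C2 must be 1 to fit the 4 across and 11 down.
R2C2 = 11 − 9 = 2 completes the 11 down.
R3C1 = 17 − 8 = 9 completes the 17 across.
R1C1 = 4 − 1 = 3 completes the 4 across.
R2C1 = 7 − 2 = 5 completes the 7 across.

5 2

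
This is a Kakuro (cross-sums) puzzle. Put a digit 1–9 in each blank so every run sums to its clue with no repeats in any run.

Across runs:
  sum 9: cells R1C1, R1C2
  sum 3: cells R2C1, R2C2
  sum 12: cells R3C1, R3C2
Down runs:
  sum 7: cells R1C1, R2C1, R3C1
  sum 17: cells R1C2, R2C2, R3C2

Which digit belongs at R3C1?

4

3 in 2 cells must be {1,2}; 7 in 3 cells must be {1,2,4}.
The 12 across and the 7 down share only 4, so R3C1 = 4.
R3C2 = 12 − 4 = 8 completes the 12 across.
Given what's placed, R2C2 must be 2 to fit the 3 across and 17 down.
R1C2 = 17 − 10 = 7 completes the 17 down.
R2C1 = 3 − 2 = 1 completes the 3 across.
R1C1 = 9 − 7 = 2 completes the 9 across.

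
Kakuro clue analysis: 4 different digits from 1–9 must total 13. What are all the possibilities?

{1,2,3,7}; {1,2,4,6}; {1,3,4,5}

4 distinct digits from 1–9 sum between 10 and 30.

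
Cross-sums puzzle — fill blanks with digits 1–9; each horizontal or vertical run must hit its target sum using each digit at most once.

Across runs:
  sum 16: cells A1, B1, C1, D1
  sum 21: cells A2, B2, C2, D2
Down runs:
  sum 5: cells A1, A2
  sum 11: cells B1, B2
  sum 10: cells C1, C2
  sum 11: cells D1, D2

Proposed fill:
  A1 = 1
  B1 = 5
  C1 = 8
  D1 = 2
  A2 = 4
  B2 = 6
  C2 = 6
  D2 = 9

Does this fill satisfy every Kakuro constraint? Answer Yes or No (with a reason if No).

No — the across run A2–D2 sums to 25, not 21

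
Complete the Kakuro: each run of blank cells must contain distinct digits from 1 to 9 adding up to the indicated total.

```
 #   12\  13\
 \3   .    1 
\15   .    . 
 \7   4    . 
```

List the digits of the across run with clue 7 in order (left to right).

4 3

3 in 2 cells must be {1,2}.
R1C1 = 3 − 1 = 2 completes the 3 across.
R2C1 = 12 − 6 = 6 completes the 12 down.
R2C2 = 15 − 6 = 9 completes the 15 across.
R3C2 = 7 − 4 = 3 completes the 7 across.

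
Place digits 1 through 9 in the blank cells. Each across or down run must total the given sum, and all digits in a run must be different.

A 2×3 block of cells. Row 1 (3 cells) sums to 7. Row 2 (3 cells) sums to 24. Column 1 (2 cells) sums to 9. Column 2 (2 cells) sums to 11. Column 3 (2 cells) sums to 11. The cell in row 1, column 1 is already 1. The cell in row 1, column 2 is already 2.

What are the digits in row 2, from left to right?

7 in 3 cells must be {1,2,4}; 24 in 3 cells must be {7,8,9}.
(1,3) = 7 − 3 = 4 completes the 7 across.
(2,1) = 9 − 1 = 8 completes the 9 down.
(2,2) = 11 − 2 = 9 completes the 11 down.
(2,3) = 24 − 17 = 7 completes the 24 across.

8, 9, 7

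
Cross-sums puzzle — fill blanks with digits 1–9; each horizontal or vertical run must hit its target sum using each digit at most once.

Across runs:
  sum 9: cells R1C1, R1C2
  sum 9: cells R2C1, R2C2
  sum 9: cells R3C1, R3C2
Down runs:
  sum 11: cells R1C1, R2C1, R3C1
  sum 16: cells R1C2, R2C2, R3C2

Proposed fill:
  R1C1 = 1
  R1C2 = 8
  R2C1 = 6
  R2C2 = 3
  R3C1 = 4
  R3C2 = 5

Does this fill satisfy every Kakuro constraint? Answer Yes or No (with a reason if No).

Across: 1+8=9; 6+3=9; 4+5=9. Down: 1+6+4=11; 8+3+5=16. No digit repeats within any run.

Yes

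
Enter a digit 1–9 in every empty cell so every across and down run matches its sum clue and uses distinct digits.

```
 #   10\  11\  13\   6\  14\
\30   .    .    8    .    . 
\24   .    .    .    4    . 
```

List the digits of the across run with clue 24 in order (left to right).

R1C4 = 6 − 4 = 2 completes the 6 down.
R2C3 = 13 − 8 = 5 completes the 13 down.
No cell is forced outright now. R2C5 can only be 6 or 8 (the digits allowed by both its 24 across and its 14 down). If R2C5 = 6: then R1C5 would have to be in {4,5,6,7,9} for the 30 across but in {8} for the 14 down — contradiction. So R2C5 = 8.
R1C5 = 14 − 8 = 6 completes the 14 down.
Given what's placed, R2C2 must be 6 to fit the 24 across and 11 down.
Given what's placed, R1C1 must be 9 to fit the 30 across and 10 down.
R1C2 = 30 − 25 = 5 completes the 30 across.
R2C1 = 24 − 23 = 1 completes the 24 across.

1 6 5 4 8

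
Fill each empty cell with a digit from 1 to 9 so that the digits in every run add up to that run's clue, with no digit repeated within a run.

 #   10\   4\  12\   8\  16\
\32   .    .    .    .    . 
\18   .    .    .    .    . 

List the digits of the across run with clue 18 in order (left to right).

2, 1, 5, 3, 7

4 in 2 cells must be {1,3}; 16 in 2 cells must be {7,9}.
Only 3 fits R1C2 under both its across sum 32 and down sum 4.
R2C2 = 4 − 3 = 1 completes the 4 down.
Given what's placed, R2C5 must be 7 to fit the 18 across and 16 down.
R1C5 = 16 − 7 = 9 completes the 16 down.
No cell is forced outright now. R2C3 can only be 3 or 5 (the digits allowed by both its 18 across and its 12 down). If R2C3 = 3: then R1C3 would have to be in {5,7,8} for the 32 across but in {9} for the 12 down — contradiction. So R2C3 = 5.
R1C3 = 12 − 5 = 7 completes the 12 down.
Given what's placed, R1C4 must be 5 to fit the 32 across and 8 down.
R2C4 = 8 − 5 = 3 completes the 8 down.
R1C1 = 32 − 24 = 8 completes the 32 across.
R2C1 = 18 − 16 = 2 completes the 18 across.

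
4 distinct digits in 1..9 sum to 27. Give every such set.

{3,7,8,9}; {4,6,8,9}; {5,6,7,9}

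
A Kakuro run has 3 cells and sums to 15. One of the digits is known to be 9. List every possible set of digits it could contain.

{1,5,9}; {2,4,9}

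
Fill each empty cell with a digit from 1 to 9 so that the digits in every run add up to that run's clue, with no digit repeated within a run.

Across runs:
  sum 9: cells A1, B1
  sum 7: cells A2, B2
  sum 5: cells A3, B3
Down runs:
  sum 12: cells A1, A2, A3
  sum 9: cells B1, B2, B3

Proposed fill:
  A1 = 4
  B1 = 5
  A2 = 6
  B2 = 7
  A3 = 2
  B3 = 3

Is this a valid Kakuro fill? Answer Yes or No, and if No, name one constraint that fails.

No — the across run A2–B2 sums to 13, not 7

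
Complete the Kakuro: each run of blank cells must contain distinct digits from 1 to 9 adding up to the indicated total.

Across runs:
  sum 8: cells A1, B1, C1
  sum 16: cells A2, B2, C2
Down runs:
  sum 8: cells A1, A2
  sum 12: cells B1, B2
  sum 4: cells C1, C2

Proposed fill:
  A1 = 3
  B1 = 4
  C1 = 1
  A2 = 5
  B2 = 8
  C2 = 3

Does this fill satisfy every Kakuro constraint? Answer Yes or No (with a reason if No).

Across: 3+4+1=8; 5+8+3=16. Down: 3+5=8; 4+8=12; 1+3=4. No digit repeats within any run.

Yes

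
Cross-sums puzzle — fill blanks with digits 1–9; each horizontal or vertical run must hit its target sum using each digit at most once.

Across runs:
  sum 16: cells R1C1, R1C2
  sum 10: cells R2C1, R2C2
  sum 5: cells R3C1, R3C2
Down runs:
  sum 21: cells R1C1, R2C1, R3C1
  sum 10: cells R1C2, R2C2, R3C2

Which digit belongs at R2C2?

2

16 in 2 cells must be {7,9}.
The 16 across and the 10 down share only 7, so R1C2 = 7.
The 5 across and the 21 down share only 4, so R3C1 = 4.
R3C2 = 5 − 4 = 1 completes the 5 across.
R1C1 = 16 − 7 = 9 completes the 16 across.
R2C1 = 21 − 13 = 8 completes the 21 down.
R2C2 = 10 − 8 = 2 completes the 10 across.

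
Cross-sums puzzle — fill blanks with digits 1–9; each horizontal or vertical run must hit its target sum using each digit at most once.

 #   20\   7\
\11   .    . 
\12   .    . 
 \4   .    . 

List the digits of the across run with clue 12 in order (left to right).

4 in 2 cells must be {1,3}; 7 in 3 cells must be {1,2,4}.
The 12 across and the 7 down share only 4, so R2C2 = 4.
The 4 across and the 20 down share only 3, so R3C1 = 3.
R3C2 = 4 − 3 = 1 completes the 4 across.
R1C2 = 7 − 5 = 2 completes the 7 down.
R2C1 = 12 − 4 = 8 completes the 12 across.
R1C1 = 11 − 2 = 9 completes the 11 across.

8 4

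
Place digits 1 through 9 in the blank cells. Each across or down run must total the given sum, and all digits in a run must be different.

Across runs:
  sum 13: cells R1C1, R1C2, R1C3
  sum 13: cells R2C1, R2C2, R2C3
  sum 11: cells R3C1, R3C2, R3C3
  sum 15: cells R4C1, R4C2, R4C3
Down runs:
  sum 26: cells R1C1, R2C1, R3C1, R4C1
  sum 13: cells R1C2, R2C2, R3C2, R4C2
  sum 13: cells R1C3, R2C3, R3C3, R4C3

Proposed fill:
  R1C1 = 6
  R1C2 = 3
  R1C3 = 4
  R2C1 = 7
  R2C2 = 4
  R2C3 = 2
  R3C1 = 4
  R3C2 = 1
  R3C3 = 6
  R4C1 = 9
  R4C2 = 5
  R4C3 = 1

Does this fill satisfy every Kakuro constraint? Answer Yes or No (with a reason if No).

Yes

Across: 6+3+4=13; 7+4+2=13; 4+1+6=11; 9+5+1=15. Down: 6+7+4+9=26; 3+4+1+5=13; 4+2+6+1=13. No digit repeats within any run.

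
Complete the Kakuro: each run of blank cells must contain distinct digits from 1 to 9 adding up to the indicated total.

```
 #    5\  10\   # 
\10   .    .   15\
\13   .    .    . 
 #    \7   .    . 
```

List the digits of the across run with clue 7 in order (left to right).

1, 6

The 7 across and the 15 down share only 6, so R3C3 = 6.
R2C3 = 15 − 6 = 9 completes the 15 down.
R3C2 = 7 − 6 = 1 completes the 7 across.
R2C2 = 3: the only remaining digit allowed by both the 13 across and the 10 down.
R1C2 = 10 − 4 = 6 completes the 10 down.
R2C1 = 13 − 12 = 1 completes the 13 across.
R1C1 = 10 − 6 = 4 completes the 10 across.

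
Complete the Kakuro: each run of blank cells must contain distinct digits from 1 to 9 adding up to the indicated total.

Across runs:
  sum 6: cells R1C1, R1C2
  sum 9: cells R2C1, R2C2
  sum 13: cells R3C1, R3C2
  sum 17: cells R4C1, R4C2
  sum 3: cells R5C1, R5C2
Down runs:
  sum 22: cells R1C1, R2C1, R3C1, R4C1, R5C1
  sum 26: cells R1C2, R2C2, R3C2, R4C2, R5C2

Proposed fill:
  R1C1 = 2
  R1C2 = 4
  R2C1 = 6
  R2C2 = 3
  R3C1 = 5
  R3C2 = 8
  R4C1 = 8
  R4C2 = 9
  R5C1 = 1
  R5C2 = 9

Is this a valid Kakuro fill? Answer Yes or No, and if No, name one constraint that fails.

No — the across run R5C1–R5C2 sums to 10, not 3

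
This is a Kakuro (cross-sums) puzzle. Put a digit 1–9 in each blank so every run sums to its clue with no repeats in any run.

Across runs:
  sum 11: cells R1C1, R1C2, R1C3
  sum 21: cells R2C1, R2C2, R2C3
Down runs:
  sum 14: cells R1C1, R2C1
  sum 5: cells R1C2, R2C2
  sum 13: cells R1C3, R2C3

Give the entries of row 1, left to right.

6 1 4

The 21 across and the 5 down share only 4, so R2C2 = 4.
R1C2 = 5 − 4 = 1 completes the 5 down.
Nothing is forced directly, so branch on R1C1, whose candidates are 6 or 8. If R1C1 = 8: then R1C3 would have to be in {2} for the 11 across but in {4,5,6,7,8,9} for the 13 down — contradiction. So R1C1 = 6.
R1C3 = 11 − 7 = 4 completes the 11 across.
R2C1 = 14 − 6 = 8 completes the 14 down.
R2C3 = 21 − 12 = 9 completes the 21 across.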